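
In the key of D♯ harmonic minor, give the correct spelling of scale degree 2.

E#

Degree 2 takes the letter 1 step above D, which is E.
In harmonic minor, degree 2 sits 2 semitones above the tonic. D# + 2 semitones is pitch class 5, spelled on E as E#.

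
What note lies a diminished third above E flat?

A third above E lands on the letter G.
A diminished third spans 2 semitones, so Eb moves to pitch class 5. On the letter G that is Gbb.

Gbb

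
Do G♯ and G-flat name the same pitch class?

Two spellings are enharmonically equivalent only if they share a pitch class.
Here G# → 8, Gb → 6; 6 ≠ 8, so they are not.

No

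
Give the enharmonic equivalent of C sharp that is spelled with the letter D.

Plain D sits 1 semitone above C#, so on the letter D the same pitch needs a flat: Db.

Db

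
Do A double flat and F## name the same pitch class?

Yes

Abb is pitch class 7; F## is pitch class 7.
All spellings map to pitch class 7, so they are enharmonically equivalent.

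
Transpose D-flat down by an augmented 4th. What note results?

Abb

A fourth below D lands on the letter A.
An augmented fourth spans 6 semitones, so Db moves to pitch class 7. On the letter A that is Abb.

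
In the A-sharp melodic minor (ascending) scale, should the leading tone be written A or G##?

Each scale degree takes a distinct letter name. Degree 7 of a scale on A must use the letter G.
G## and A are enharmonically the same pitch, but only G## uses the letter G, so it is the correct spelling here.

G##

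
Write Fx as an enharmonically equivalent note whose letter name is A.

Plain A sits 2 semitones above F##, so on the letter A the same pitch needs a double flat: Abb.

Abb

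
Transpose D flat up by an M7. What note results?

C

A seventh above D lands on the letter C.
A major seventh spans 11 semitones, so Db moves to pitch class 0. On the letter C that is C.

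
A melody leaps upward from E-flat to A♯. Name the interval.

doubly augmented fourth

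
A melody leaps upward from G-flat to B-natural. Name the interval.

augmented third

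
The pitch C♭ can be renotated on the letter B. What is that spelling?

B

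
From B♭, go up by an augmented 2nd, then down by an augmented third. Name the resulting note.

An augmented second up from Bb is C# (letter C, 3 semitones up).
An augmented third down from C# is Ab (letter A, 5 semitones down).

Ab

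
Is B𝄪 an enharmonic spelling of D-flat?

Yes

B## is pitch class 1; Db is pitch class 1.
All spellings map to pitch class 1, so they are enharmonically equivalent.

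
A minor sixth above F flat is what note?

Dbb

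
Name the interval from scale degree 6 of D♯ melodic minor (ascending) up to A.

Scale degree 6 of D# melodic minor (ascending) is B#.
B# up to A: letters B→A make it a seventh; 9 semitones makes it diminished.

diminished seventh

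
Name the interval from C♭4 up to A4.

augmented sixth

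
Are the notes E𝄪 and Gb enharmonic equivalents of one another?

Yes

E## is pitch class 6; Gb is pitch class 6.
All spellings map to pitch class 6, so they are enharmonically equivalent.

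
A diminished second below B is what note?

A##

A second below B lands on the letter A.
A diminished second spans 0 semitones, so B moves to pitch class 11. On the letter A that is A##.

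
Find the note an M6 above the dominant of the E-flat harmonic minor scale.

G

The dominant of Eb harmonic minor is Bb.
A major sixth (9 semitones) above Bb lands on the letter G, giving G.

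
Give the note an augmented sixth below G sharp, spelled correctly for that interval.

Bb

G down a major sixth is Bb, so the target letter is B.
From G#, an augmented sixth is 10 semitones down: Bb.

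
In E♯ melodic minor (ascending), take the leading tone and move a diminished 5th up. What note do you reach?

The leading tone of E# melodic minor (ascending) is D##.
A diminished fifth (6 semitones) above D## lands on the letter A, giving A#.

A#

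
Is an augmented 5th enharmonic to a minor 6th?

An augmented fifth spans 8 semitones; a minor sixth spans 8.
They are enharmonically equivalent.

Yes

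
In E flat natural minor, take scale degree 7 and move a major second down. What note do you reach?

Cb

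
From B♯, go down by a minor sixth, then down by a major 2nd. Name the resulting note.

C##

A minor sixth down from B# is D## (letter D, 8 semitones down).
A major second down from D## is C## (letter C, 2 semitones down).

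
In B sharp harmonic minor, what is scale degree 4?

Degree 4 takes the letter 3 steps above B, which is E.
In harmonic minor, degree 4 sits 5 semitones above the tonic. B# + 5 semitones is pitch class 5, spelled on E as E#.

E#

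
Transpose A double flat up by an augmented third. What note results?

C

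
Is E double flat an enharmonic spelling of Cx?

Yes

Ebb = pitch class 2 and C## = pitch class 2 — the same pitch class, so they are enharmonic equivalents.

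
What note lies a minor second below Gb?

F

G down a major second is F, so the target letter is F.
From Gb, a minor second is 1 semitone down: F.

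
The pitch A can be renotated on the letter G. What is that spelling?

A is pitch class 9. The letter G alone is pitch class 7.
To reach pitch class 9 from G requires an offset of +2 semitones, i.e. double sharp: G##.

G##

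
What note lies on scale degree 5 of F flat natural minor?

The Fb natural minor scale runs Fb Gb Abb Bbb Cb Dbb Ebb.
Degree 5 is Cb.

Cb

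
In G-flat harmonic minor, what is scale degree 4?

Degree 4 takes the letter 3 steps above G, which is C.
In harmonic minor, degree 4 sits 5 semitones above the tonic. Gb + 5 semitones is pitch class 11, spelled on C as Cb.

Cb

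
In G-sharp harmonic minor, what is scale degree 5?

D#

Degree 5 takes the letter 4 steps above G, which is D.
In harmonic minor, degree 5 sits 7 semitones above the tonic. G# + 7 semitones is pitch class 3, spelled on D as D#.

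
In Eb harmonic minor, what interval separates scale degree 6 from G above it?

Scale degree 6 of Eb harmonic minor is Cb.
Cb up to G: letters C→G make it a fifth; 8 semitones makes it augmented.

augmented fifth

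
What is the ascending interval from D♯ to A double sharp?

Counting letters D–E–F–G–A gives a fifth.
D#→A## = 8 semitones, 1 wider than the perfect fifth (7), so augmented.

augmented fifth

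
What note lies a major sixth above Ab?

A sixth above A lands on the letter F.
A major sixth spans 9 semitones, so Ab moves to pitch class 5. On the letter F that is F.

F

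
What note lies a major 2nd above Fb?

A second above F lands on the letter G.
A major second spans 2 semitones, so Fb moves to pitch class 6. On the letter G that is Gb.

Gb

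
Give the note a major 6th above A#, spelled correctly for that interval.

F##

A up a major sixth is F#, so the target letter is F.
From A#, a major sixth is 9 semitones up: F##.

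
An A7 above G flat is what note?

F#

G up a major seventh is F#, so the target letter is F.
From Gb, an augmented seventh is 12 semitones up: F#.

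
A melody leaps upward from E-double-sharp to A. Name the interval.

doubly diminished fourth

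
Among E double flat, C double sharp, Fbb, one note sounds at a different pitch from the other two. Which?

In 12-tone equal temperament, enharmonic equivalents share a pitch class. Ebb is pitch class 2; C## is pitch class 2; Fbb is pitch class 3.
Ebb and C## share pitch class 2, while Fbb is pitch class 3.

Fbb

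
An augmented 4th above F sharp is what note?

B#

A fourth above F lands on the letter B.
An augmented fourth spans 6 semitones, so F# moves to pitch class 0. On the letter B that is B#.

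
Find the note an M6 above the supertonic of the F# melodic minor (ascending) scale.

E#

The supertonic of F# melodic minor (ascending) is G#.
A major sixth (9 semitones) above G# lands on the letter E, giving E#.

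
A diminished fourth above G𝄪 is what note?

A fourth above G lands on the letter C.
A diminished fourth spans 4 semitones, so G## moves to pitch class 1. On the letter C that is C#.

C#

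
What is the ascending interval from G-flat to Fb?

Counting letters G–A–B–C–D–E–F gives a seventh.
Gb→Fb = 10 semitones, 1 narrower than the major seventh (11), so minor.

minor seventh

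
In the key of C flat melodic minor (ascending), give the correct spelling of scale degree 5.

Degree 5 takes the letter 4 steps above C, which is G.
In melodic minor (ascending), degree 5 sits 7 semitones above the tonic. Cb + 7 semitones is pitch class 6, spelled on G as Gb.

Gb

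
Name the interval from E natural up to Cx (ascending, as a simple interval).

Counting letters E–F–G–A–B–C gives a sixth.
E→C## = 10 semitones, 1 wider than the major sixth (9), so augmented.

augmented sixth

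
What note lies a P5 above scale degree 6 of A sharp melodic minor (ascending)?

Scale degree 6 of A# melodic minor (ascending) is F##.
A perfect fifth (7 semitones) above F## lands on the letter C, giving C##.

C##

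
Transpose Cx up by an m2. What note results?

A second above C lands on the letter D.
A minor second spans 1 semitone, so C## moves to pitch class 3. On the letter D that is D#.

D#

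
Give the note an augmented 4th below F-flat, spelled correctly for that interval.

A fourth below F lands on the letter C.
An augmented fourth spans 6 semitones, so Fb moves to pitch class 10. On the letter C that is Cbb.

Cbb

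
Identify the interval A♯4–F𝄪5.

Counting letters A–B–C–D–E–F gives a sixth.
A#→F## = 9 semitones, exactly the major sixth.

major sixth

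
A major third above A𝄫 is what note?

Cb

A up a major third is C#, so the target letter is C.
From Abb, a major third is 4 semitones up: Cb.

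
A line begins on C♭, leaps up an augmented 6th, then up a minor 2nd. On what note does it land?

Bb

An augmented sixth up from Cb is A (letter A, 10 semitones up).
A minor second up from A is Bb (letter B, 1 semitone up).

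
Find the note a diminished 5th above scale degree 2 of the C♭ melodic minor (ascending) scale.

Abb

Scale degree 2 of Cb melodic minor (ascending) is Db.
A diminished fifth (6 semitones) above Db lands on the letter A, giving Abb.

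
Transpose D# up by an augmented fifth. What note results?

A##

D up a perfect fifth is A, so the target letter is A.
From D#, an augmented fifth is 8 semitones up: A##.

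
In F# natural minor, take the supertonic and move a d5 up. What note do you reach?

D

The supertonic of F# natural minor is G#.
A diminished fifth (6 semitones) above G# lands on the letter D, giving D.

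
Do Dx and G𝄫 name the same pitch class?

Two spellings are enharmonically equivalent only if they share a pitch class.
Here D## → 4, Gbb → 5; 4 ≠ 5, so they are not.

No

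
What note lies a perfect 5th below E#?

A#

E down a perfect fifth is A, so the target letter is A.
From E#, a perfect fifth is 7 semitones down: A#.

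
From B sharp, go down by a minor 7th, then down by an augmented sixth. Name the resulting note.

A minor seventh down from B# is C## (letter C, 10 semitones down).
An augmented sixth down from C## is E (letter E, 10 semitones down).

E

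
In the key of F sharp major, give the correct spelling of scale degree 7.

E#

Degree 7 takes the letter 6 steps above F, which is E.
In major, degree 7 sits 11 semitones above the tonic. F# + 11 semitones is pitch class 5, spelled on E as E#.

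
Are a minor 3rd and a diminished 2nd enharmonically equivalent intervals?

No

A minor third spans 3 semitones; a diminished second spans 0.
The spans differ, so they are not enharmonic equivalents.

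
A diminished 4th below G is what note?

D#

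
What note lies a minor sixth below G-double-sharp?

B##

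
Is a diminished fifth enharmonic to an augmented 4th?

A diminished fifth spans 6 semitones; an augmented fourth spans 6.
They are enharmonically equivalent.

Yes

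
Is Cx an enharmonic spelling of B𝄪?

Two spellings are enharmonically equivalent only if they share a pitch class.
Here C## → 2, B## → 1; 1 ≠ 2, so they are not.

No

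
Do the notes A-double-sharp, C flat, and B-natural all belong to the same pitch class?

A## is pitch class 11; Cb is pitch class 11; B is pitch class 11.
All spellings map to pitch class 11, so they are enharmonically equivalent.

Yes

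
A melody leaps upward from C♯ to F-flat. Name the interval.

The letter names run C→F, a span of 3 letter steps, so the interval is some kind of fourth.
C# to Fb is 3 semitones. A perfect fourth is 5, so 3 makes it doubly diminished.

doubly diminished fourth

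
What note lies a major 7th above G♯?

G up a major seventh is F#, so the target letter is F.
From G#, a major seventh is 11 semitones up: F##.

F##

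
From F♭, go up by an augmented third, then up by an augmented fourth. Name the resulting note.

An augmented third up from Fb is A (letter A, 5 semitones up).
An augmented fourth up from A is D# (letter D, 6 semitones up).

D#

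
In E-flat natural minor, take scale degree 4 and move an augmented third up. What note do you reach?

Scale degree 4 of Eb natural minor is Ab.
An augmented third (5 semitones) above Ab lands on the letter C, giving C#.

C#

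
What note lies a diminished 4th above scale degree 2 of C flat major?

Scale degree 2 of Cb major is Db.
A diminished fourth (4 semitones) above Db lands on the letter G, giving Gbb.

Gbb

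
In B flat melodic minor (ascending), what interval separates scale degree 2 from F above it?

perfect fourth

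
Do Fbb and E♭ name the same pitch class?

Fbb = pitch class 3 and Eb = pitch class 3 — the same pitch class, so they are enharmonic equivalents.

Yes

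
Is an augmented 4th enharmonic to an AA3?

An augmented fourth spans 6 semitones; a doubly augmented third spans 6.
They are enharmonically equivalent.

Yes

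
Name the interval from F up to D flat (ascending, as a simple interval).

The letter names run F→D, a span of 5 letter steps, so the interval is some kind of sixth.
F to Db is 8 semitones. A major sixth is 9, so 8 makes it minor.

minor sixth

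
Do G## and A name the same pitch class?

G## is pitch class 9; A is pitch class 9.
All spellings map to pitch class 9, so they are enharmonically equivalent.

Yes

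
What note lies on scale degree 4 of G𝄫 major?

Degree 4 takes the letter 3 steps above G, which is C.
In major, degree 4 sits 5 semitones above the tonic. Gbb + 5 semitones is pitch class 10, spelled on C as Cbb.

Cbb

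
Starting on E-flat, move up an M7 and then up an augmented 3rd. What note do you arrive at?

F##

A major seventh up from Eb is D (letter D, 11 semitones up).
An augmented third up from D is F## (letter F, 5 semitones up).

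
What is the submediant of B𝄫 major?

Gb

Degree 6 takes the letter 5 steps above B, which is G.
In major, degree 6 sits 9 semitones above the tonic. Bbb + 9 semitones is pitch class 6, spelled on G as Gb.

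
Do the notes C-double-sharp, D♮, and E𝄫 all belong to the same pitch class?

Yes

C## is pitch class 2; D is pitch class 2; Ebb is pitch class 2.
All spellings map to pitch class 2, so they are enharmonically equivalent.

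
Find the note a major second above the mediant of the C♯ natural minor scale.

The mediant of C# natural minor is E.
A major second (2 semitones) above E lands on the letter F, giving F#.

F#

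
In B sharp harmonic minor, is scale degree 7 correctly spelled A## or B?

Each scale degree takes a distinct letter name. Degree 7 of a scale on B must use the letter A.
A## and B are enharmonically the same pitch, but only A## uses the letter A, so it is the correct spelling here.

A##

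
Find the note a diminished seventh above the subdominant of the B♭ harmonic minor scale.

The subdominant of Bb harmonic minor is Eb.
A diminished seventh (9 semitones) above Eb lands on the letter D, giving Dbb.

Dbb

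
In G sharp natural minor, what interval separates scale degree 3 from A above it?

minor seventh

Scale degree 3 of G# natural minor is B.
B up to A: letters B→A make it a seventh; 10 semitones makes it minor.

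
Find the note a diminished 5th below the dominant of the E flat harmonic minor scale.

E

The dominant of Eb harmonic minor is Bb.
A diminished fifth (6 semitones) below Bb lands on the letter E, giving E.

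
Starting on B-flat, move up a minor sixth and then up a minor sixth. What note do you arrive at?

A minor sixth up from Bb is Gb (letter G, 8 semitones up).
A minor sixth up from Gb is Ebb (letter E, 8 semitones up).

Ebb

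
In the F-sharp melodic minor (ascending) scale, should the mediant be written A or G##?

Each scale degree takes a distinct letter name. Degree 3 of a scale on F must use the letter A.
A and G## are enharmonically the same pitch, but only A uses the letter A, so it is the correct spelling here.

A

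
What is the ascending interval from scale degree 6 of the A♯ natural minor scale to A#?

Scale degree 6 of A# natural minor is F#.
F# up to A#: letters F→A make it a third; 4 semitones makes it major.

major third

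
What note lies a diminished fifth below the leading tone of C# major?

E##

The leading tone of C# major is B#.
A diminished fifth (6 semitones) below B# lands on the letter E, giving E##.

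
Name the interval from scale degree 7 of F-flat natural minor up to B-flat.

augmented fifth

Scale degree 7 of Fb natural minor is Ebb.
Ebb up to Bb: letters E→B make it a fifth; 8 semitones makes it augmented.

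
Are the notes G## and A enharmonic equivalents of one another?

Yes

G## = pitch class 9 and A = pitch class 9 — the same pitch class, so they are enharmonic equivalents.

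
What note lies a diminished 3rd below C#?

A third below C lands on the letter A.
A diminished third spans 2 semitones, so C# moves to pitch class 11. On the letter A that is A##.

A##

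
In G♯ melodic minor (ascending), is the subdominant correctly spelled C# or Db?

Each scale degree takes a distinct letter name. Degree 4 of a scale on G must use the letter C.
C# and Db are enharmonically the same pitch, but only C# uses the letter C, so it is the correct spelling here.

C#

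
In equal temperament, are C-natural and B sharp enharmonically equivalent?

C = pitch class 0 and B# = pitch class 0 — the same pitch class, so they are enharmonic equivalents.

Yes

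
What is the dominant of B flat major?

F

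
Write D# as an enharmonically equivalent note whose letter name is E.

Plain E sits 1 semitone above D#, so on the letter E the same pitch needs a flat: Eb.

Eb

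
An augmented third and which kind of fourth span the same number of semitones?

An augmented third spans 5 semitones.
A fourth spanning 5 semitones is perfect (the perfect fourth is 5).

perfect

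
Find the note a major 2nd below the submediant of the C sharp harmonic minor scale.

G

The submediant of C# harmonic minor is A.
A major second (2 semitones) below A lands on the letter G, giving G.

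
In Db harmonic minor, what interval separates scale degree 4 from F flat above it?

minor seventh

Scale degree 4 of Db harmonic minor is Gb.
Gb up to Fb: letters G→F make it a seventh; 10 semitones makes it minor.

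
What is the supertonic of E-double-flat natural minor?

Fb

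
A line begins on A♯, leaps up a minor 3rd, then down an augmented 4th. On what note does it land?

G

A minor third up from A# is C# (letter C, 3 semitones up).
An augmented fourth down from C# is G (letter G, 6 semitones down).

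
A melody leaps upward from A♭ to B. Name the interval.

augmented second

Counting letters A–B gives a second.
Ab→B = 3 semitones, 1 wider than the major second (2), so augmented.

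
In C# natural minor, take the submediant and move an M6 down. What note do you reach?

The submediant of C# natural minor is A.
A major sixth (9 semitones) below A lands on the letter C, giving C.

C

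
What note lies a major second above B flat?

C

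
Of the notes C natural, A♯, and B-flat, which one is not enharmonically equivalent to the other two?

C

In 12-tone equal temperament, enharmonic equivalents share a pitch class. C is pitch class 0; A# is pitch class 10; Bb is pitch class 10.
A# and Bb share pitch class 10, while C is pitch class 0.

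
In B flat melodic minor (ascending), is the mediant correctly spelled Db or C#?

Each scale degree takes a distinct letter name. Degree 3 of a scale on B must use the letter D.
Db and C# are enharmonically the same pitch, but only Db uses the letter D, so it is the correct spelling here.

Db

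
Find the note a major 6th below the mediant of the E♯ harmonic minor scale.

The mediant of E# harmonic minor is G#.
A major sixth (9 semitones) below G# lands on the letter B, giving B.

B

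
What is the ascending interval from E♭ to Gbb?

diminished third

Counting letters E–F–G gives a third.
Eb→Gbb = 2 semitones, 2 narrower than the major third (4), so diminished.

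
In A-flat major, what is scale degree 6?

Degree 6 takes the letter 5 steps above A, which is F.
In major, degree 6 sits 9 semitones above the tonic. Ab + 9 semitones is pitch class 5, spelled on F as F.

F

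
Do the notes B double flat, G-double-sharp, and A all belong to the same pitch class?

Bbb is pitch class 9; G## is pitch class 9; A is pitch class 9.
All spellings map to pitch class 9, so they are enharmonically equivalent.

Yes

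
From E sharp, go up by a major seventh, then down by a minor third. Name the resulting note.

B##

A major seventh up from E# is D## (letter D, 11 semitones up).
A minor third down from D## is B## (letter B, 3 semitones down).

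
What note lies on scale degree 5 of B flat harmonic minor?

F

The Bb harmonic minor scale runs Bb C Db Eb F Gb A.
Degree 5 is F.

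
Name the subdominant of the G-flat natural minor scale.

The Gb natural minor scale runs Gb Ab Bbb Cb Db Ebb Fb.
Degree 4 is Cb.

Cb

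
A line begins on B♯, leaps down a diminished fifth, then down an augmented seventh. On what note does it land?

F#

A diminished fifth down from B# is E## (letter E, 6 semitones down).
An augmented seventh down from E## is F# (letter F, 12 semitones down).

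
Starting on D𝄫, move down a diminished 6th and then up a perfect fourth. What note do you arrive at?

Bb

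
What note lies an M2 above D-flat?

D up a major second is E, so the target letter is E.
From Db, a major second is 2 semitones up: Eb.

Eb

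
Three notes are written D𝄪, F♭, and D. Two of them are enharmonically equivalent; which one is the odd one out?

D

In 12-tone equal temperament, enharmonic equivalents share a pitch class. D## is pitch class 4; Fb is pitch class 4; D is pitch class 2.
D## and Fb share pitch class 4, while D is pitch class 2.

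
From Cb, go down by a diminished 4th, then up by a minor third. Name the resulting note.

Bb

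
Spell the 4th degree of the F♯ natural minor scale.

The F# natural minor scale runs F# G# A B C# D E.
Degree 4 is B.

B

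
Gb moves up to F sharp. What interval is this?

Counting letters G–A–B–C–D–E–F gives a seventh.
Gb→F# = 12 semitones, 1 wider than the major seventh (11), so augmented.

augmented seventh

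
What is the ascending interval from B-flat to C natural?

major second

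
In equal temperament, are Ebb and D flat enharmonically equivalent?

Two spellings are enharmonically equivalent only if they share a pitch class.
Here Ebb → 2, Db → 1; 1 ≠ 2, so they are not.

No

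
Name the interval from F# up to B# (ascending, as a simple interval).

augmented fourth

The letter names run F→B, a span of 3 letter steps, so the interval is some kind of fourth.
F# to B# is 6 semitones. A perfect fourth is 5, so 6 makes it augmented.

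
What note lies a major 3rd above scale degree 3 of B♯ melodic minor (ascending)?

Scale degree 3 of B# melodic minor (ascending) is D#.
A major third (4 semitones) above D# lands on the letter F, giving F##.

F##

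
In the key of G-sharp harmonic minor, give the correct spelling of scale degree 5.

The G# harmonic minor scale runs G# A# B C# D# E F##.
Degree 5 is D#.

D#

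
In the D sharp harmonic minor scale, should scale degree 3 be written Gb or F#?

F#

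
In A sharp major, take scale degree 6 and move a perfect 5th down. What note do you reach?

Scale degree 6 of A# major is F##.
A perfect fifth (7 semitones) below F## lands on the letter B, giving B#.

B#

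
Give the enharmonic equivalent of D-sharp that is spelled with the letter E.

Eb

Plain E sits 1 semitone above D#, so on the letter E the same pitch needs a flat: Eb.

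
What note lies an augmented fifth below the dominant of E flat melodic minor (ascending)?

The dominant of Eb melodic minor (ascending) is Bb.
An augmented fifth (8 semitones) below Bb lands on the letter E, giving Ebb.

Ebb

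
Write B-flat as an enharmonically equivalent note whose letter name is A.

Plain A sits 1 semitone below Bb, so on the letter A the same pitch needs a sharp: A#.

A#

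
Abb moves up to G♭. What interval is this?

major seventh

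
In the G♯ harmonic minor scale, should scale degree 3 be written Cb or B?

Each scale degree takes a distinct letter name. Degree 3 of a scale on G must use the letter B.
B and Cb are enharmonically the same pitch, but only B uses the letter B, so it is the correct spelling here.

B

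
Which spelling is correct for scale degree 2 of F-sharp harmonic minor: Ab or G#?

G#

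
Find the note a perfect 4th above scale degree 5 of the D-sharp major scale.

Scale degree 5 of D# major is A#.
A perfect fourth (5 semitones) above A# lands on the letter D, giving D#.

D#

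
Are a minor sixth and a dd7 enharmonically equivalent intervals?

A minor sixth spans 8 semitones; a doubly diminished seventh spans 8.
They are enharmonically equivalent.

Yes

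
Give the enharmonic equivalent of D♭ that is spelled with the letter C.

Db is pitch class 1. The letter C alone is pitch class 0.
To reach pitch class 1 from C requires an offset of +1 semitone, i.e. sharp: C#.

C#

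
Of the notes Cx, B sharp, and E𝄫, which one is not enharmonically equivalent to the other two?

In 12-tone equal temperament, enharmonic equivalents share a pitch class. C## is pitch class 2; B# is pitch class 0; Ebb is pitch class 2.
C## and Ebb share pitch class 2, while B# is pitch class 0.

B#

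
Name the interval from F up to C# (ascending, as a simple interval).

The letter names run F→C, a span of 4 letter steps, so the interval is some kind of fifth.
F to C# is 8 semitones. A perfect fifth is 7, so 8 makes it augmented.

augmented fifth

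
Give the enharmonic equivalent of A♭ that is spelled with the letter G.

Plain G sits 1 semitone below Ab, so on the letter G the same pitch needs a sharp: G#.

G#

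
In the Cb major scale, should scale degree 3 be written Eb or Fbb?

Eb

Each scale degree takes a distinct letter name. Degree 3 of a scale on C must use the letter E.
Eb and Fbb are enharmonically the same pitch, but only Eb uses the letter E, so it is the correct spelling here.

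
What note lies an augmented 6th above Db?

B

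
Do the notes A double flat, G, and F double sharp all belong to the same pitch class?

Abb = pitch class 7 and G = pitch class 7 and F## = pitch class 7 — the same pitch class, so they are enharmonic equivalents.

Yes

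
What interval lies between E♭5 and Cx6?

doubly augmented sixth

Counting letters E–F–G–A–B–C gives a sixth.
Eb→C## = 11 semitones, 2 wider than the major sixth (9), so doubly augmented.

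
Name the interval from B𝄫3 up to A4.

The letter names run B→A, a span of 6 letter steps, so the interval is some kind of seventh.
Bbb to A is 12 semitones. A major seventh is 11, so 12 makes it augmented.

augmented seventh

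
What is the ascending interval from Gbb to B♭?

augmented third

The letter names run G→B, a span of 2 letter steps, so the interval is some kind of third.
Gbb to Bb is 5 semitones. A major third is 4, so 5 makes it augmented.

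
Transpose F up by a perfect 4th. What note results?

Bb

F up a perfect fourth is Bb, so the target letter is B.
From F, a perfect fourth is 5 semitones up: Bb.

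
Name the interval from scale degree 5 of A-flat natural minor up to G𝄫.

Scale degree 5 of Ab natural minor is Eb.
Eb up to Gbb: letters E→G make it a third; 2 semitones makes it diminished.

diminished third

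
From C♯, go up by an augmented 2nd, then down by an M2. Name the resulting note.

C##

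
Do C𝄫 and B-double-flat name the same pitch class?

Two spellings are enharmonically equivalent only if they share a pitch class.
Here Cbb → 10, Bbb → 9; 9 ≠ 10, so they are not.

No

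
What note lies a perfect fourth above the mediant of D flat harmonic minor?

Bbb

The mediant of Db harmonic minor is Fb.
A perfect fourth (5 semitones) above Fb lands on the letter B, giving Bbb.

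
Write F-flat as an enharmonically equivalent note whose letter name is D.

Plain D sits 2 semitones below Fb, so on the letter D the same pitch needs a double sharp: D##.

D##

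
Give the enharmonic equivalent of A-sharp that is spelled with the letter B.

A# is pitch class 10. The letter B alone is pitch class 11.
To reach pitch class 10 from B requires an offset of -1 semitone, i.e. flat: Bb.

Bb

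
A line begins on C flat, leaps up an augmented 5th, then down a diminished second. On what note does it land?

F##

An augmented fifth up from Cb is G (letter G, 8 semitones up).
A diminished second down from G is F## (letter F, 0 semitones down).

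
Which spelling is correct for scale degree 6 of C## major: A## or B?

A##

Each scale degree takes a distinct letter name. Degree 6 of a scale on C must use the letter A.
A## and B are enharmonically the same pitch, but only A## uses the letter A, so it is the correct spelling here.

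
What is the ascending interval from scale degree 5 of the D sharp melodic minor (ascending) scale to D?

diminished fourth

Scale degree 5 of D# melodic minor (ascending) is A#.
A# up to D: letters A→D make it a fourth; 4 semitones makes it diminished.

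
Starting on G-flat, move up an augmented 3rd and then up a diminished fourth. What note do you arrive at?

An augmented third up from Gb is B (letter B, 5 semitones up).
A diminished fourth up from B is Eb (letter E, 4 semitones up).

Eb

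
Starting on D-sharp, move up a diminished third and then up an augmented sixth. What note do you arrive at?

D#

A diminished third up from D# is F (letter F, 2 semitones up).
An augmented sixth up from F is D# (letter D, 10 semitones up).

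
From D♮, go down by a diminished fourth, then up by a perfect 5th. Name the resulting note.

A diminished fourth down from D is A# (letter A, 4 semitones down).
A perfect fifth up from A# is E# (letter E, 7 semitones up).

E#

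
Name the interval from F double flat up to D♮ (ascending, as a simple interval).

The letter names run F→D, a span of 5 letter steps, so the interval is some kind of sixth.
Fbb to D is 11 semitones. A major sixth is 9, so 11 makes it doubly augmented.

doubly augmented sixth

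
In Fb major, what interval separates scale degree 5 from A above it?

augmented sixth

Scale degree 5 of Fb major is Cb.
Cb up to A: letters C→A make it a sixth; 10 semitones makes it augmented.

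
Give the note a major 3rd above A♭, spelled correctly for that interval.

A third above A lands on the letter C.
A major third spans 4 semitones, so Ab moves to pitch class 0. On the letter C that is C.

C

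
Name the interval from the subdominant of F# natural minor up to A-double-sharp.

augmented seventh

The subdominant of F# natural minor is B.
B up to A##: letters B→A make it a seventh; 12 semitones makes it augmented.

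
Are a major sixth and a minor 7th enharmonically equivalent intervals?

No

A major sixth spans 9 semitones; a minor seventh spans 10.
The spans differ, so they are not enharmonic equivalents.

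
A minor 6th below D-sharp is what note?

A sixth below D lands on the letter F.
A minor sixth spans 8 semitones, so D# moves to pitch class 7. On the letter F that is F##.

F##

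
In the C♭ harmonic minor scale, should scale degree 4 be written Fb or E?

Fb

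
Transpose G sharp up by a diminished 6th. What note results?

Eb

G up a major sixth is E, so the target letter is E.
From G#, a diminished sixth is 7 semitones up: Eb.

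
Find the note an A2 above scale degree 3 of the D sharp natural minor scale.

G##

Scale degree 3 of D# natural minor is F#.
An augmented second (3 semitones) above F# lands on the letter G, giving G##.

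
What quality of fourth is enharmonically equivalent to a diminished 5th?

A diminished fifth spans 6 semitones.
A fourth spanning 6 semitones is augmented (the perfect fourth is 5).

augmented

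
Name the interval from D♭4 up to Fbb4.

The letter names run D→F, a span of 2 letter steps, so the interval is some kind of third.
Db to Fbb is 2 semitones. A major third is 4, so 2 makes it diminished.

diminished third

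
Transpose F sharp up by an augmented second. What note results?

G##

A second above F lands on the letter G.
An augmented second spans 3 semitones, so F# moves to pitch class 9. On the letter G that is G##.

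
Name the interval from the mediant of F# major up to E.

The mediant of F# major is A#.
A# up to E: letters A→E make it a fifth; 6 semitones makes it diminished.

diminished fifth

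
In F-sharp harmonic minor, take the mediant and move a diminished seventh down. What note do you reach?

B#

The mediant of F# harmonic minor is A.
A diminished seventh (9 semitones) below A lands on the letter B, giving B#.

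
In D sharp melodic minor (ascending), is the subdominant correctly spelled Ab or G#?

Each scale degree takes a distinct letter name. Degree 4 of a scale on D must use the letter G.
G# and Ab are enharmonically the same pitch, but only G# uses the letter G, so it is the correct spelling here.

G#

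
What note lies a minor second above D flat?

Ebb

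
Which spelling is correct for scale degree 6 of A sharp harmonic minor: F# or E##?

F#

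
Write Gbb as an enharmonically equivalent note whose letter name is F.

F

Plain F sits at the same pitch as Gbb, so on the letter F the same pitch needs a natural: F.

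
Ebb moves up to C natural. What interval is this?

augmented sixth

Counting letters E–F–G–A–B–C gives a sixth.
Ebb→C = 10 semitones, 1 wider than the major sixth (9), so augmented.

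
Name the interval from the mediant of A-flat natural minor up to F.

The mediant of Ab natural minor is Cb.
Cb up to F: letters C→F make it a fourth; 6 semitones makes it augmented.

augmented fourth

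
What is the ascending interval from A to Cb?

diminished third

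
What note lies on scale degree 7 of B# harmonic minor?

Degree 7 takes the letter 6 steps above B, which is A.
In harmonic minor, degree 7 sits 11 semitones above the tonic. B# + 11 semitones is pitch class 11, spelled on A as A##.

A##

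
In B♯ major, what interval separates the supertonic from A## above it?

major sixth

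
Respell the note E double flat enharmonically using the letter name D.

D

Plain D sits at the same pitch as Ebb, so on the letter D the same pitch needs a natural: D.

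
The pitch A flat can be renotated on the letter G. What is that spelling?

G#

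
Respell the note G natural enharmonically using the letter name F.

F##

G is pitch class 7. The letter F alone is pitch class 5.
To reach pitch class 7 from F requires an offset of +2 semitones, i.e. double sharp: F##.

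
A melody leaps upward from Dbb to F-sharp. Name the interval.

Counting letters D–E–F gives a third.
Dbb→F# = 6 semitones, 2 wider than the major third (4), so doubly augmented.

doubly augmented third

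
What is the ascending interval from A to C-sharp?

The letter names run A→C, a span of 2 letter steps, so the interval is some kind of third.
A to C# is 4 semitones. A major third is 4, so 4 makes it major.

major third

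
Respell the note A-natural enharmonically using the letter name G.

G##

Plain G sits 2 semitones below A, so on the letter G the same pitch needs a double sharp: G##.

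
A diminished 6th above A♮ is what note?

A sixth above A lands on the letter F.
A diminished sixth spans 7 semitones, so A moves to pitch class 4. On the letter F that is Fb.

Fb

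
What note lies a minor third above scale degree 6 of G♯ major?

Scale degree 6 of G# major is E#.
A minor third (3 semitones) above E# lands on the letter G, giving G#.

G#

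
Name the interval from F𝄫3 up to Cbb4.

perfect fifth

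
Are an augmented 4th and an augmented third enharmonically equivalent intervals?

An augmented fourth spans 6 semitones; an augmented third spans 5.
The spans differ, so they are not enharmonic equivalents.

No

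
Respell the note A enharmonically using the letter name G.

G##

Plain G sits 2 semitones below A, so on the letter G the same pitch needs a double sharp: G##.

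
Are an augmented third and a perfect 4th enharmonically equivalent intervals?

An augmented third spans 5 semitones; a perfect fourth spans 5.
They are enharmonically equivalent.

Yes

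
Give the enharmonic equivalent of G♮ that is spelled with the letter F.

F##

G is pitch class 7. The letter F alone is pitch class 5.
To reach pitch class 7 from F requires an offset of +2 semitones, i.e. double sharp: F##.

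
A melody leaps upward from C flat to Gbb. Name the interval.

diminished fifth

Counting letters C–D–E–F–G gives a fifth.
Cb→Gbb = 6 semitones, 1 narrower than the perfect fifth (7), so diminished.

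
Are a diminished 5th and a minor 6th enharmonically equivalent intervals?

No

A diminished fifth spans 6 semitones; a minor sixth spans 8.
The spans differ, so they are not enharmonic equivalents.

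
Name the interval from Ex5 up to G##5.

The letter names run E→G, a span of 2 letter steps, so the interval is some kind of third.
E## to G## is 3 semitones. A major third is 4, so 3 makes it minor.

minor third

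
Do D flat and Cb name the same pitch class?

No

Two spellings are enharmonically equivalent only if they share a pitch class.
Here Db → 1, Cb → 11; 1 ≠ 11, so they are not.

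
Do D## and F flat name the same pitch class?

D## = pitch class 4 and Fb = pitch class 4 — the same pitch class, so they are enharmonic equivalents.

Yes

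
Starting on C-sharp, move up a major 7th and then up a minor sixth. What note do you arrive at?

A major seventh up from C# is B# (letter B, 11 semitones up).
A minor sixth up from B# is G# (letter G, 8 semitones up).

G#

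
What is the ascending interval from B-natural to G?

minor sixth

The letter names run B→G, a span of 5 letter steps, so the interval is some kind of sixth.
B to G is 8 semitones. A major sixth is 9, so 8 makes it minor.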